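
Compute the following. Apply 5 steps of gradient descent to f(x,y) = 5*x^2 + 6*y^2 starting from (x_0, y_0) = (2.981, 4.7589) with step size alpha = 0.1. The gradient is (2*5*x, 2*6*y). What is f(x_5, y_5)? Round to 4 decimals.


Gradient descent on f(x,y) = 5*x^2 + 6*y^2.
Starting point: (2.981, 4.7589), alpha = 0.1
Step 1: grad_x = 2*5*2.981 = 29.81, grad_y = 2*6*4.7589 = 57.1068
  x_1 = 2.981 - 0.1*29.81 = 0.0
  y_1 = 4.7589 - 0.1*57.1068 = -0.9518
Step 2: grad_x = 2*5*0.0 = 0.0, grad_y = 2*6*-0.9518 = -11.4214
  x_2 = 0.0 - 0.1*0.0 = 0.0
  y_2 = -0.9518 - 0.1*-11.4214 = 0.1904
Step 3: grad_x = 2*5*0.0 = 0.0, grad_y = 2*6*0.1904 = 2.2843
  x_3 = 0.0 - 0.1*0.0 = 0.0
  y_3 = 0.1904 - 0.1*2.2843 = -0.0381
Step 4: grad_x = 2*5*0.0 = 0.0, grad_y = 2*6*-0.0381 = -0.4569
  x_4 = 0.0 - 0.1*0.0 = 0.0
  y_4 = -0.0381 - 0.1*-0.4569 = 0.0076
Step 5: grad_x = 2*5*0.0 = 0.0, grad_y = 2*6*0.0076 = 0.0914
  x_5 = 0.0 - 0.1*0.0 = 0.0
  y_5 = 0.0076 - 0.1*0.0914 = -0.0015
f(0.0, -0.0015) = 5*0.0^2 + 6*(-0.0015)^2 = 0.0


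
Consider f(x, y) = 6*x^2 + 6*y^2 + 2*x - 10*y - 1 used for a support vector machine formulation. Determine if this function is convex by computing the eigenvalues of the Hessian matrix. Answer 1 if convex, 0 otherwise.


The Hessian of f(x,y) = 6*x^2 + 6*y^2 + 2*x - 10*y - 1 is:
H = [[12, 0], [0, 12]]
Trace = 12 + 12 = 24
Determinant = 12*12 - (0)^2 = 144
Discriminant = (24)^2 - 4*144 = 0.0
Eigenvalues: lambda_1 = 12.0, lambda_2 = 12.0
The function is convex.

1


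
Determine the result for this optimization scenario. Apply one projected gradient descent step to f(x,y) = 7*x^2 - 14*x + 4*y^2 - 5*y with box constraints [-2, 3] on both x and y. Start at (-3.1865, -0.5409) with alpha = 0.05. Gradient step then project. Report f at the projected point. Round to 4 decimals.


Step 1: Compute gradient at (-3.1865, -0.5409).
grad_x = 2*7*-3.1865 - 14 = -58.611
grad_y = 2*4*-0.5409 - 5 = -9.3272
Step 2: Gradient step.
x_raw = -3.1865 - 0.05*-58.611 = -0.256
y_raw = -0.5409 - 0.05*-9.3272 = -0.0745
Step 3: Project onto [-2, 3].
x_proj = clip(-0.256) = -0.256
y_proj = clip(-0.0745) = -0.0745
Step 4: Evaluate f.
f(-0.256, -0.0745) = 4.4368


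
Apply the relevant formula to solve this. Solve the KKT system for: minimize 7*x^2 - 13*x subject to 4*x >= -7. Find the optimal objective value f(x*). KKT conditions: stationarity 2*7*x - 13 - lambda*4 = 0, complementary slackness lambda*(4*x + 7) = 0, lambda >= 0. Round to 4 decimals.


Step 1: Try lambda = 0 (constraint inactive).
Stationarity: 2*7*x - 13 = 0
x* = 13/(2*7) = 13/14 = 0.9286 (rounded; the exact value 13/14 is used below)
Check constraint: 4*0.9286 = 3.7144 >= -7 -- satisfied.
Step 2: Compute optimal value.
f(x*) = 7*(13/14)^2 - 13*(13/14) = -6.0357


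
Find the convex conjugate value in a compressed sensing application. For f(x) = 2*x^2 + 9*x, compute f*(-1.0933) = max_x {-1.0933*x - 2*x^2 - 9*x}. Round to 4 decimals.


f*(y) = sup_x {y*x - a*x^2 - b*x} = sup_x {(y-b)*x - a*x^2}
FOC: (y - b) - 2a*x = 0 => x* = (y - b)/(2a)
x* = (-1.0933 - 9)/(2*2) = -2.5233
f*(-1.0933) = (y-b)^2/(4a) = (-1.0933 - 9)^2/(4*2)
= 101.8747/8 = 12.7343


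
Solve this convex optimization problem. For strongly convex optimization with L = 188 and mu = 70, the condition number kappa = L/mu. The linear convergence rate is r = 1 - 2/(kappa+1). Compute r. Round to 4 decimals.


Step 1: Compute the condition number.
kappa = L/mu = 188/70 = 2.6857
Step 2: Compute the convergence rate.
r = 1 - 2/(kappa + 1) = 1 - 2*mu/(L + mu) = (L - mu)/(L + mu) = 118/258 = 0.4574


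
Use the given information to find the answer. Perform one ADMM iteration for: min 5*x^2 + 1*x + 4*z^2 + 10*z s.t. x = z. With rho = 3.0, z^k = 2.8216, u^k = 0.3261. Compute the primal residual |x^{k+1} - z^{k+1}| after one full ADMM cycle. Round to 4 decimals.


ADMM iteration with rho = 3.0, z^k = 2.8216, u^k = 0.3261
Step 1: x-update.
Minimize 5*x^2 + 1*x + (3.0/2)*(x - 2.8216 + 0.3261)^2
FOC: (2*5 + 3.0)*x = -1 + 3.0*(2.8216 - 0.3261)
x^{k+1} = 0.499
Step 2: z-update.
Minimize 4*z^2 + 10*z + (3.0/2)*(0.499 - z + 0.3261)^2
FOC: (2*4 + 3.0)*z = -10 + 3.0*(0.499 + 0.3261)
z^{k+1} = -0.6841
Step 3: u-update.
u^{k+1} = 0.3261 + 0.499 + 0.6841 = 1.5091
Step 4: Primal residual = |0.499 + 0.6841| = 1.183


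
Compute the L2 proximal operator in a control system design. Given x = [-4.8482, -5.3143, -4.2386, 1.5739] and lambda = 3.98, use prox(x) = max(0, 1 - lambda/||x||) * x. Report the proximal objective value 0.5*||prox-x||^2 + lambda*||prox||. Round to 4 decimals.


Step 1: Compute ||x||.
||x|| = 8.4965
Step 2: Compute scaling factor.
scale = max(0, 1 - 3.98/8.4965) = 0.5316
Step 3: prox(x) = [-2.5772, -2.8249, -2.2531, 0.8366]
||prox(x)|| = 4.5165
Step 4: Proximal objective.
0.5*||prox-x||^2 = 7.9202
lambda*||prox|| = 17.9757
Total = 25.8957


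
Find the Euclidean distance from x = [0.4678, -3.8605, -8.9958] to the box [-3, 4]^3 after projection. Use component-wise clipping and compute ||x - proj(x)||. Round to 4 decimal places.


Project each component onto [-3, 4].
clip(0.4678) = 0.4678, clip(-3.8605) = -3.0, clip(-8.9958) = -3.0
Projection = [0.4678, -3.0, -3.0]
Squared diffs: [0.0, 0.7405, 35.9496]
Distance = sqrt(36.6901) = 6.0572


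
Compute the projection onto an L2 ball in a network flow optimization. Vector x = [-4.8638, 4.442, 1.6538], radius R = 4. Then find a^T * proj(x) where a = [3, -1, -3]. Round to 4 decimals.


Step 1: Compute ||x|| (intermediates to 6 decimals).
||x|| = sqrt((-4.8638)^2 + 4.442^2 + 1.6538^2) = 6.791389
Step 2: Project.
Since ||x|| > R, scale = R/||x|| = 4/6.791389 = 0.588981, proj(x) = scale * x
proj(x) = [-2.864686, 2.616254, 0.974057]
Step 3: Dot product.
a^T * proj(x) = 3*(-2.864686) - 1*2.616254 - 3*0.974057 = -14.1325


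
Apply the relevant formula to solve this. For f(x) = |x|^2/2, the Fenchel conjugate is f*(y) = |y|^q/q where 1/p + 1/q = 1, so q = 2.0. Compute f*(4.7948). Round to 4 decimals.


The conjugate exponent q satisfies 1/p + 1/q = 1.
p = 2, so q = 2/(2 - 1) = 2.0
|y|^q = 4.7948^2.0 = 22.9901
f*(4.7948) = 22.9901 / 2.0 = 11.4951


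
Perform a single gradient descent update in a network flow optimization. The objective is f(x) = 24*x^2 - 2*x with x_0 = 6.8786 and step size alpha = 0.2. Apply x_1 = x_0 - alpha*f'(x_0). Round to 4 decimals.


We compute the gradient at x_0 and apply the update.
f'(x) = 48*x - 2
f'(6.8786) = 48*6.8786 - 2 = 328.1728
x_1 = 6.8786 - 0.2*328.1728 = -58.756


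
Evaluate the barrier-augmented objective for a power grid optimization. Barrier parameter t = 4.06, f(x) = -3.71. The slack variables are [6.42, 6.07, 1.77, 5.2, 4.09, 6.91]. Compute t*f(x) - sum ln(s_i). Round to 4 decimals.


Step 1: Compute log-barrier.
ln values: [1.8594, 1.8034, 0.571, 1.6487, 1.4085, 1.933]
phi = -(1.8594 + 1.8034 + 0.571 + 1.6487 + 1.4085 + 1.933) = -9.2239
Step 2: Compute augmented objective.
t*f(x) = 4.06*-3.71 = -15.0626
Total = -15.0626 - 9.2239 = -24.2865


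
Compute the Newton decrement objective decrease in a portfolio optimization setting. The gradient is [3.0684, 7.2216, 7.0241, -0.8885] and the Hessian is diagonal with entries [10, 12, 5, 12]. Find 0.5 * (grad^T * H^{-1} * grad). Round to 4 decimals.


Step 1: H is diagonal, so H^(-1) * g = [0.3068, 0.6018, 1.4048, -0.074].
Step 2: g^T H^(-1) g = sum_i g_i^2 / H_ii
  = (3.0684)^2/10 + (7.2216)^2/12 + (7.0241)^2/5 + (-0.8885)^2/12
  = 0.9415 + 4.346 + 9.8676 + 0.0658 = 15.2208
Step 3: Objective decrease = 0.5 * g^T H^(-1) g = 7.6104


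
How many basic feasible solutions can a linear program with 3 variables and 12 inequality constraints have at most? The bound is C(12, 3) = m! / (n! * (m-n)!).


Each vertex corresponds to some choice of n active constraints out of m, so the number of vertices is at most C(m, n) = m! / (n!(m-n)!).
m = 12, n = 3
Numerator: 12 * 11 * 10
Denominator: 3! = 6
C(12, 3) = 220


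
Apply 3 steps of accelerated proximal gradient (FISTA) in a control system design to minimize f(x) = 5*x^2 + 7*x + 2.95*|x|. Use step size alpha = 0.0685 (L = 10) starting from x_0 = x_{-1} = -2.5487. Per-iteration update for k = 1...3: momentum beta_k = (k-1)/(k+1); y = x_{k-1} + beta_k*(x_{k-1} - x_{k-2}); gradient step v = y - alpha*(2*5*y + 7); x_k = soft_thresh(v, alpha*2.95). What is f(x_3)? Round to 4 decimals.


FISTA on f(x) = 5*x^2 + 7*x + 2.95*|x|
L = 10, alpha = 0.0685
Iteration 1: beta = 0.0, y = -2.5487 + 0.0*(-2.5487 + 2.5487) = -2.5487
  grad(y) = -18.487, v = y - alpha*grad = -1.2823
  prox(v) = soft_thresh(-1.2823, 0.2021) = -1.0803
Iteration 2: beta = 0.3333, y = -1.0803 + 0.3333*(-1.0803 + 2.5487) = -0.5908
  grad(y) = 1.0921, v = y - alpha*grad = -0.6656
  prox(v) = soft_thresh(-0.6656, 0.2021) = -0.4635
Iteration 3: beta = 0.5, y = -0.4635 + 0.5*(-0.4635 + 1.0803) = -0.1552
  grad(y) = 5.4485, v = y - alpha*grad = -0.5284
  prox(v) = soft_thresh(-0.5284, 0.2021) = -0.3263
f(x_3) = 5*(-0.3263)^2 + 7*(-0.3263) + 2.95*|-0.3263| = -0.7892


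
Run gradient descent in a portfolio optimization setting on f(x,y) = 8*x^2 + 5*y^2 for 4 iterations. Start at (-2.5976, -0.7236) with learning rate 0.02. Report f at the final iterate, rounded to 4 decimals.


Gradient descent on f(x,y) = 8*x^2 + 5*y^2.
Starting point: (-2.5976, -0.7236), alpha = 0.02
Step 1: grad_x = 2*8*-2.5976 = -41.5616, grad_y = 2*5*-0.7236 = -7.236
  x_1 = -2.5976 - 0.02*-41.5616 = -1.7664
  y_1 = -0.7236 - 0.02*-7.236 = -0.5789
Step 2: grad_x = 2*8*-1.7664 = -28.2619, grad_y = 2*5*-0.5789 = -5.7888
  x_2 = -1.7664 - 0.02*-28.2619 = -1.2011
  y_2 = -0.5789 - 0.02*-5.7888 = -0.4631
Step 3: grad_x = 2*8*-1.2011 = -19.2181, grad_y = 2*5*-0.4631 = -4.631
  x_3 = -1.2011 - 0.02*-19.2181 = -0.8168
  y_3 = -0.4631 - 0.02*-4.631 = -0.3705
Step 4: grad_x = 2*8*-0.8168 = -13.0683, grad_y = 2*5*-0.3705 = -3.7048
  x_4 = -0.8168 - 0.02*-13.0683 = -0.5554
  y_4 = -0.3705 - 0.02*-3.7048 = -0.2964
f(-0.5554, -0.2964) = 8*(-0.5554)^2 + 5*(-0.2964)^2 = 2.907


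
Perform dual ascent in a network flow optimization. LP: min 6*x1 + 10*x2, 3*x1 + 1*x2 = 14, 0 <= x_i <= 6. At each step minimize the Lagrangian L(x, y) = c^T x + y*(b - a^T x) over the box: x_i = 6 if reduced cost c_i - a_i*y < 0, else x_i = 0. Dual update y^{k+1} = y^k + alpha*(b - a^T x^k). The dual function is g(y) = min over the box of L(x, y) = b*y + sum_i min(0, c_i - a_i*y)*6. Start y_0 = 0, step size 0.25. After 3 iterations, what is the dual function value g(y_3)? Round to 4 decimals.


Dual ascent for LP: min 6*x1 + 10*x2, 3*x1 + 1*x2 = 14, 0 <= x_i <= 6
Step 1: y^k = 0.0, reduced costs: (6.0, 10.0)
  x^k = (0.0, 0.0), subgradient = b - a^T x = 14.0
  y^{k+1} = 0.0 + 0.25*14.0 = 3.5
Step 2: y^k = 3.5, reduced costs: (-4.5, 6.5)
  x^k = (6.0, 0.0), subgradient = b - a^T x = -4.0
  y^{k+1} = 3.5 + 0.25*-4.0 = 2.5
Step 3: y^k = 2.5, reduced costs: (-1.5, 7.5)
  x^k = (6.0, 0.0), subgradient = b - a^T x = -4.0
  y^{k+1} = 2.5 + 0.25*-4.0 = 1.5
Dual objective at y_3 = 1.5: reduced costs (1.5, 8.5), box minimizer x = (0.0, 0.0)
g(y_3) = b*y + (c1 - a1*y)*x1 + (c2 - a2*y)*x2 = 14*1.5 + 1.5*0.0 + 8.5*0.0 = 21.0 + 0.0 + 0.0 = 21.0


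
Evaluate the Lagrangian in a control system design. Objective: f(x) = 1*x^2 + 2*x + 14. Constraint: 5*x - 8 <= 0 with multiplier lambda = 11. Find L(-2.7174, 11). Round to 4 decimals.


Step 1: Evaluate f(x).
f(-2.7174) = 1*(-2.7174)^2 + 2*(-2.7174) + 14 = 15.9495
Step 2: Evaluate g(x).
g(-2.7174) = 5*-2.7174 - 8 = -21.587
Step 3: Compute Lagrangian.
L = 15.9495 + 11*-21.587 = -221.5075


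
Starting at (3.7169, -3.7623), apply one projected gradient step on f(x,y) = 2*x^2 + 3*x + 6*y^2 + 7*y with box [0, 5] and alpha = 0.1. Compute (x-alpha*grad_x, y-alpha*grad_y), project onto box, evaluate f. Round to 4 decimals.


Step 1: Compute gradient at (3.7169, -3.7623).
grad_x = 2*2*3.7169 + 3 = 17.8676
grad_y = 2*6*-3.7623 + 7 = -38.1476
Step 2: Gradient step.
x_raw = 3.7169 - 0.1*17.8676 = 1.9301
y_raw = -3.7623 - 0.1*-38.1476 = 0.0525
Step 3: Project onto [0, 5].
x_proj = clip(1.9301) = 1.9301
y_proj = clip(0.0525) = 0.0525
Step 4: Evaluate f.
f(1.9301, 0.0525) = 13.625


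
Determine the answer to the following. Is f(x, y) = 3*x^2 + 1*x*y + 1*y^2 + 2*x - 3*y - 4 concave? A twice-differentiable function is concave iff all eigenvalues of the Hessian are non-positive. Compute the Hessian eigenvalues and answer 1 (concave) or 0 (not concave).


The Hessian of f(x,y) = 3*x^2 + 1*x*y + 1*y^2 + 2*x - 3*y - 4 is:
H = [[6, 1], [1, 2]]
Trace = 6 + 2 = 8
Determinant = 6*2 - (1)^2 = 11
Discriminant = (8)^2 - 4*11 = 20.0
Eigenvalues: lambda_1 = 1.7639, lambda_2 = 6.2361
The function is not concave.

0


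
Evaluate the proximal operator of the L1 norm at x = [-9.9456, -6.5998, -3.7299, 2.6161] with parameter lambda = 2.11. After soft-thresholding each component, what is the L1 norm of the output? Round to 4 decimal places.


Soft-thresholding with lambda = 2.11:
prox(-9.9456) = sign(-9.9456)*max(|-9.9456| - 2.11, 0) = -7.8356
prox(-6.5998) = sign(-6.5998)*max(|-6.5998| - 2.11, 0) = -4.4898
prox(-3.7299) = sign(-3.7299)*max(|-3.7299| - 2.11, 0) = -1.6199
prox(2.6161) = sign(2.6161)*max(|2.6161| - 2.11, 0) = 0.5061
prox(x) = [-7.8356, -4.4898, -1.6199, 0.5061]
||prox(x)||_1 = 7.8356 + 4.4898 + 1.6199 + 0.5061 = 14.4514


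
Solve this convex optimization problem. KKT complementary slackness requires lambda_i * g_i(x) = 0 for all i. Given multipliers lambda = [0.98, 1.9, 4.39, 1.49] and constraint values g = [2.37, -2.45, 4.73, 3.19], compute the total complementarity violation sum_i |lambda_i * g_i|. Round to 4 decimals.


KKT complementary slackness check:
lambda_1 * g_1 = 0.98 * 2.37 = 2.3226
lambda_2 * g_2 = 1.9 * -2.45 = -4.655
lambda_3 * g_3 = 4.39 * 4.73 = 20.7647
lambda_4 * g_4 = 1.49 * 3.19 = 4.7531
Total violation = 2.3226 + 4.655 + 20.7647 + 4.7531 = 32.4954


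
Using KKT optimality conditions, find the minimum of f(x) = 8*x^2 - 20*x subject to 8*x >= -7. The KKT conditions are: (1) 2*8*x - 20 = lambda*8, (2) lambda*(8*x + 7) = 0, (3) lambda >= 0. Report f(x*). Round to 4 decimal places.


Step 1: Try lambda = 0 (constraint inactive).
Stationarity: 2*8*x - 20 = 0
x* = 20/(2*8) = 1.25
Check constraint: 8*1.25 = 10.0 >= -7 -- satisfied.
Step 2: Compute optimal value.
f(x*) = 8*1.25^2 - 20*1.25 = -12.5


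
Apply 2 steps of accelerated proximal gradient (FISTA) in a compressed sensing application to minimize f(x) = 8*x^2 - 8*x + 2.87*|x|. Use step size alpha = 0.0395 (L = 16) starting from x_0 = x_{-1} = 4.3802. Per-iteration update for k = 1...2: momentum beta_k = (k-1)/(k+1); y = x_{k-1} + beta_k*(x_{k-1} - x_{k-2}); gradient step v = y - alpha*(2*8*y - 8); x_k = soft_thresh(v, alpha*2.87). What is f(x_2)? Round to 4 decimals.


FISTA on f(x) = 8*x^2 - 8*x + 2.87*|x|
L = 16, alpha = 0.0395
Iteration 1: beta = 0.0, y = 4.3802 + 0.0*(4.3802 - 4.3802) = 4.3802
  grad(y) = 62.0832, v = y - alpha*grad = 1.9279
  prox(v) = soft_thresh(1.9279, 0.1134) = 1.8145
Iteration 2: beta = 0.3333, y = 1.8145 + 0.3333*(1.8145 - 4.3802) = 0.9593
  grad(y) = 7.3493, v = y - alpha*grad = 0.669
  prox(v) = soft_thresh(0.669, 0.1134) = 0.5557
f(x_2) = 8*0.5557^2 - 8*0.5557 + 2.87*|0.5557| = -0.3804


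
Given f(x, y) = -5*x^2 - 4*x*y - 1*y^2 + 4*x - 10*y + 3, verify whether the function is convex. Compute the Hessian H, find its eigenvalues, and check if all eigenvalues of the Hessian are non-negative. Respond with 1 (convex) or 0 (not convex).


The Hessian of f(x,y) = -5*x^2 - 4*x*y - 1*y^2 + 4*x - 10*y + 3 is:
H = [[-10, -4], [-4, -2]]
Trace = -10 - 2 = -12
Determinant = -10*-2 - (-4)^2 = 4
Discriminant = (-12)^2 - 4*4 = 128.0
Eigenvalues: lambda_1 = -11.6569, lambda_2 = -0.3431
The function is not convex.

0


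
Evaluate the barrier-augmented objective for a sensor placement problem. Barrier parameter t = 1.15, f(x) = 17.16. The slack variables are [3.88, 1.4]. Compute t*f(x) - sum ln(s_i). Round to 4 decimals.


Step 1: Compute log-barrier.
ln values: [1.3558, 0.3365]
phi = -(1.3558 + 0.3365) = -1.6923
Step 2: Compute augmented objective.
t*f(x) = 1.15*17.16 = 19.734
Total = 19.734 - 1.6923 = 18.0417


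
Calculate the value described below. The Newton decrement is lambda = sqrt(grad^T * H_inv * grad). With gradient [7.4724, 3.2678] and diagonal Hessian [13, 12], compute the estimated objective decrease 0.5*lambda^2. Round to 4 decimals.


Step 1: H is diagonal, so H^(-1) * g = [0.5748, 0.2723].
Step 2: g^T H^(-1) g = sum_i g_i^2 / H_ii
  = (7.4724)^2/13 + (3.2678)^2/12
  = 4.2951 + 0.8899 = 5.185
Step 3: Objective decrease = 0.5 * g^T H^(-1) g = 2.5925


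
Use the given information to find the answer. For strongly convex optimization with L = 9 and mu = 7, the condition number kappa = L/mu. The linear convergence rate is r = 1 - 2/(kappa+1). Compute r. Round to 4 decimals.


Step 1: Compute the condition number.
kappa = L/mu = 9/7 = 1.2857
Step 2: Compute the convergence rate.
r = 1 - 2/(kappa + 1) = 1 - 2*mu/(L + mu) = (L - mu)/(L + mu) = 2/16 = 0.125


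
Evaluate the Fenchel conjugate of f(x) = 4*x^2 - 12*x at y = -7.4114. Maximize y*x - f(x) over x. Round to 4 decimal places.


f*(y) = sup_x {y*x - a*x^2 - b*x} = sup_x {(y-b)*x - a*x^2}
FOC: (y - b) - 2a*x = 0 => x* = (y - b)/(2a)
x* = (-7.4114 + 12)/(2*4) = 0.5736
f*(-7.4114) = (y-b)^2/(4a) = (-7.4114 + 12)^2/(4*4)
= 21.0552/16 = 1.316


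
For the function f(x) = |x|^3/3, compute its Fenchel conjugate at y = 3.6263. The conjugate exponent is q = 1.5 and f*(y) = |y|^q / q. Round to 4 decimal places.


The conjugate exponent q satisfies 1/p + 1/q = 1.
p = 3, so q = 3/(3 - 1) = 1.5
|y|^q = 3.6263^1.5 = 6.9055
f*(3.6263) = 6.9055 / 1.5 = 4.6037


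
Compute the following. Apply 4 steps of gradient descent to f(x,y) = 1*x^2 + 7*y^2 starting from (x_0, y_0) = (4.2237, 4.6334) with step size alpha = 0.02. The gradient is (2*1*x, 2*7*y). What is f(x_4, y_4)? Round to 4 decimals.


Gradient descent on f(x,y) = 1*x^2 + 7*y^2.
Starting point: (4.2237, 4.6334), alpha = 0.02
Step 1: grad_x = 2*1*4.2237 = 8.4474, grad_y = 2*7*4.6334 = 64.8676
  x_1 = 4.2237 - 0.02*8.4474 = 4.0548
  y_1 = 4.6334 - 0.02*64.8676 = 3.336
Step 2: grad_x = 2*1*4.0548 = 8.1095, grad_y = 2*7*3.336 = 46.7047
  x_2 = 4.0548 - 0.02*8.1095 = 3.8926
  y_2 = 3.336 - 0.02*46.7047 = 2.402
Step 3: grad_x = 2*1*3.8926 = 7.7851, grad_y = 2*7*2.402 = 33.6274
  x_3 = 3.8926 - 0.02*7.7851 = 3.7369
  y_3 = 2.402 - 0.02*33.6274 = 1.7294
Step 4: grad_x = 2*1*3.7369 = 7.4737, grad_y = 2*7*1.7294 = 24.2117
  x_4 = 3.7369 - 0.02*7.4737 = 3.5874
  y_4 = 1.7294 - 0.02*24.2117 = 1.2452
f(3.5874, 1.2452) = 1*3.5874^2 + 7*1.2452^2 = 23.7225


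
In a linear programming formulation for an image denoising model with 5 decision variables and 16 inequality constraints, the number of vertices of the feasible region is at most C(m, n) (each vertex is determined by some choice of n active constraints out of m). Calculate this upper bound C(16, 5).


Each vertex corresponds to some choice of n active constraints out of m, so the number of vertices is at most C(m, n) = m! / (n!(m-n)!).
m = 16, n = 5
Numerator: 16 * 15 * 14 * 13 * 12
Denominator: 5! = 120
C(16, 5) = 4368


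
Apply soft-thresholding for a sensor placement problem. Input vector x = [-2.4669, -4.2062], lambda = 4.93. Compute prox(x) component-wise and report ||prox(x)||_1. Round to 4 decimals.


Soft-thresholding with lambda = 4.93:
prox(-2.4669) = sign(-2.4669)*max(|-2.4669| - 4.93, 0) = 0.0
prox(-4.2062) = sign(-4.2062)*max(|-4.2062| - 4.93, 0) = 0.0
prox(x) = [0.0, 0.0]
||prox(x)||_1 = 0.0 + 0.0 = 0.0


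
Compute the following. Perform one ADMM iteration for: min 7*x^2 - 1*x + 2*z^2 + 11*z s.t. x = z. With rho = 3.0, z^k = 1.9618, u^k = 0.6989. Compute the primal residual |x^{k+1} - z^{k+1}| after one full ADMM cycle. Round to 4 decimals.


ADMM iteration with rho = 3.0, z^k = 1.9618, u^k = 0.6989
Step 1: x-update.
Minimize 7*x^2 - 1*x + (3.0/2)*(x - 1.9618 + 0.6989)^2
FOC: (2*7 + 3.0)*x = 1 + 3.0*(1.9618 - 0.6989)
x^{k+1} = 0.2817
Step 2: z-update.
Minimize 2*z^2 + 11*z + (3.0/2)*(0.2817 - z + 0.6989)^2
FOC: (2*2 + 3.0)*z = -11 + 3.0*(0.2817 + 0.6989)
z^{k+1} = -1.1512
Step 3: u-update.
u^{k+1} = 0.6989 + 0.2817 + 1.1512 = 2.1318
Step 4: Primal residual = |0.2817 + 1.1512| = 1.4329


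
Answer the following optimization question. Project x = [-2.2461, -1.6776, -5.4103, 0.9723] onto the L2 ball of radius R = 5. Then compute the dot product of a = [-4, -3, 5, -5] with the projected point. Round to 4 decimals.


Step 1: Compute ||x|| (intermediates to 6 decimals).
||x|| = sqrt((-2.2461)^2 + (-1.6776)^2 + (-5.4103)^2 + 0.9723^2) = 6.170577
Step 2: Project.
Since ||x|| > R, scale = R/||x|| = 5/6.170577 = 0.810297, proj(x) = scale * x
proj(x) = [-1.820008, -1.359354, -4.38395, 0.787852]
Step 3: Dot product.
a^T * proj(x) = -4*(-1.820008) - 3*(-1.359354) + 5*(-4.38395) - 5*0.787852 = -14.5009


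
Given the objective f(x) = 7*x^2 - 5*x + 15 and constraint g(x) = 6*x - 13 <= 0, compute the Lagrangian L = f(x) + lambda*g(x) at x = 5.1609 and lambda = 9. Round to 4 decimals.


Step 1: Evaluate f(x).
f(5.1609) = 7*5.1609^2 - 5*5.1609 + 15 = 175.6397
Step 2: Evaluate g(x).
g(5.1609) = 6*5.1609 - 13 = 17.9654
Step 3: Compute Lagrangian.
L = 175.6397 + 9*17.9654 = 337.3283


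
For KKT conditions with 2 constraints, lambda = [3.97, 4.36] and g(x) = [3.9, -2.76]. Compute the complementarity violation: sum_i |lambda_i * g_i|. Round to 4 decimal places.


KKT complementary slackness check:
lambda_1 * g_1 = 3.97 * 3.9 = 15.483
lambda_2 * g_2 = 4.36 * -2.76 = -12.0336
Total violation = 15.483 + 12.0336 = 27.5166


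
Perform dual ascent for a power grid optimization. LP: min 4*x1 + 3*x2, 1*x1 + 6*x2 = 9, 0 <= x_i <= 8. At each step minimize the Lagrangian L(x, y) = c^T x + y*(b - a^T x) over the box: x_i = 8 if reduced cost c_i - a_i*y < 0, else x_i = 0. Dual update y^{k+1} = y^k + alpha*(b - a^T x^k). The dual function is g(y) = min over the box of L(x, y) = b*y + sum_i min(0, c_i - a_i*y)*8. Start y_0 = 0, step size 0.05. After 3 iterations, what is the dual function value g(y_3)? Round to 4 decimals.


Dual ascent for LP: min 4*x1 + 3*x2, 1*x1 + 6*x2 = 9, 0 <= x_i <= 8
Step 1: y^k = 0.0, reduced costs: (4.0, 3.0)
  x^k = (0.0, 0.0), subgradient = b - a^T x = 9.0
  y^{k+1} = 0.0 + 0.05*9.0 = 0.45
Step 2: y^k = 0.45, reduced costs: (3.55, 0.3)
  x^k = (0.0, 0.0), subgradient = b - a^T x = 9.0
  y^{k+1} = 0.45 + 0.05*9.0 = 0.9
Step 3: y^k = 0.9, reduced costs: (3.1, -2.4)
  x^k = (0.0, 8.0), subgradient = b - a^T x = -39.0
  y^{k+1} = 0.9 + 0.05*-39.0 = -1.05
Dual objective at y_3 = -1.05: reduced costs (5.05, 9.3), box minimizer x = (0.0, 0.0)
g(y_3) = b*y + (c1 - a1*y)*x1 + (c2 - a2*y)*x2 = 9*(-1.05) + 5.05*0.0 + 9.3*0.0 = -9.45 + 0.0 + 0.0 = -9.45


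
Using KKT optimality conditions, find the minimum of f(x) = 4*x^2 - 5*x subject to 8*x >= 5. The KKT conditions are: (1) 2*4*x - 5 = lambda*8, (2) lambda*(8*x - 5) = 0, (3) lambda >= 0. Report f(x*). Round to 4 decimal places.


Step 1: Try lambda = 0 (constraint inactive).
Stationarity: 2*4*x - 5 = 0
x* = 5/(2*4) = 0.625
Check constraint: 8*0.625 = 5.0 >= 5 -- satisfied.
Step 2: Compute optimal value.
f(x*) = 4*0.625^2 - 5*0.625 = -1.5625


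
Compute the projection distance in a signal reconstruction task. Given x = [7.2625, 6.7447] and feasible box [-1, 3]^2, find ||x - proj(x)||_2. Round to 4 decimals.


Project each component onto [-1, 3].
clip(7.2625) = 3.0, clip(6.7447) = 3.0
Projection = [3.0, 3.0]
Squared diffs: [18.1689, 14.0228]
Distance = sqrt(32.1917) = 5.6738


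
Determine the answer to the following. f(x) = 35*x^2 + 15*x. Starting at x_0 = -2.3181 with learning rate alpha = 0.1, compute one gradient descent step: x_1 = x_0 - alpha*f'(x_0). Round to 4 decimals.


We compute the gradient at x_0 and apply the update.
f'(x) = 70*x + 15
f'(-2.3181) = 70*-2.3181 + 15 = -147.267
x_1 = -2.3181 - 0.1*-147.267 = 12.4086


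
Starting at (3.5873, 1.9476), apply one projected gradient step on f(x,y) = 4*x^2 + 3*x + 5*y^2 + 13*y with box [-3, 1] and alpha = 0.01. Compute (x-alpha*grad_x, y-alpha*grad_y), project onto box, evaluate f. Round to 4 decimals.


Step 1: Compute gradient at (3.5873, 1.9476).
grad_x = 2*4*3.5873 + 3 = 31.6984
grad_y = 2*5*1.9476 + 13 = 32.476
Step 2: Gradient step.
x_raw = 3.5873 - 0.01*31.6984 = 3.2703
y_raw = 1.9476 - 0.01*32.476 = 1.6228
Step 3: Project onto [-3, 1].
x_proj = clip(3.2703) = 1.0
y_proj = clip(1.6228) = 1.0
Step 4: Evaluate f.
f(1.0, 1.0) = 25.0


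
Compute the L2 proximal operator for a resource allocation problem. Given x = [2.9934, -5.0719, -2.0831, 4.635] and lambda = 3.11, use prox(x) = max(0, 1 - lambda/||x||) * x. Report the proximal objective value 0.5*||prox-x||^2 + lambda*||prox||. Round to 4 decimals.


Step 1: Compute ||x||.
||x|| = 7.7786
Step 2: Compute scaling factor.
scale = max(0, 1 - 3.11/7.7786) = 0.6002
Step 3: prox(x) = [1.7966, -3.0441, -1.2502, 2.7819]
||prox(x)|| = 4.6686
Step 4: Proximal objective.
0.5*||prox-x||^2 = 4.8361
lambda*||prox|| = 14.5193
Total = 19.3555


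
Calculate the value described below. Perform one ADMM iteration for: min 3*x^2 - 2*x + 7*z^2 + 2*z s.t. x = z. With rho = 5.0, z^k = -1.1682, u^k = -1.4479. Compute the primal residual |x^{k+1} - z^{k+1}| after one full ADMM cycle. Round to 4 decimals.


ADMM iteration with rho = 5.0, z^k = -1.1682, u^k = -1.4479
Step 1: x-update.
Minimize 3*x^2 - 2*x + (5.0/2)*(x + 1.1682 - 1.4479)^2
FOC: (2*3 + 5.0)*x = 2 + 5.0*(-1.1682 + 1.4479)
x^{k+1} = 0.309
Step 2: z-update.
Minimize 7*z^2 + 2*z + (5.0/2)*(0.309 - z - 1.4479)^2
FOC: (2*7 + 5.0)*z = -2 + 5.0*(0.309 - 1.4479)
z^{k+1} = -0.405
Step 3: u-update.
u^{k+1} = -1.4479 + 0.309 + 0.405 = -0.734
Step 4: Primal residual = |0.309 + 0.405| = 0.7139


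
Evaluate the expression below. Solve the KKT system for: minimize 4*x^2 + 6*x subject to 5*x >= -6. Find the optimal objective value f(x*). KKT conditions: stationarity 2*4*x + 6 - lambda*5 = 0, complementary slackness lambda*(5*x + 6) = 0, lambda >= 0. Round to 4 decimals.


Step 1: Try lambda = 0 (constraint inactive).
Stationarity: 2*4*x + 6 = 0
x* = -6/(2*4) = -0.75
Check constraint: 5*-0.75 = -3.75 >= -6 -- satisfied.
Step 2: Compute optimal value.
f(x*) = 4*(-0.75)^2 + 6*(-0.75) = -2.25


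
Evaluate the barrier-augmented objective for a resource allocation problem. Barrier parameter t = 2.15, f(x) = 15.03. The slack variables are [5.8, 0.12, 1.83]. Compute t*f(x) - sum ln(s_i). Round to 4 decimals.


Step 1: Compute log-barrier.
ln values: [1.7579, -2.1203, 0.6043]
phi = -(1.7579 - 2.1203 + 0.6043) = -0.2419
Step 2: Compute augmented objective.
t*f(x) = 2.15*15.03 = 32.3145
Total = 32.3145 - 0.2419 = 32.0726


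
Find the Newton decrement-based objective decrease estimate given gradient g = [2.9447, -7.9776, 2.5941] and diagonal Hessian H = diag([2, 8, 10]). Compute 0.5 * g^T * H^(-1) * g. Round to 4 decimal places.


Step 1: H is diagonal, so H^(-1) * g = [1.4724, -0.9972, 0.2594].
Step 2: g^T H^(-1) g = sum_i g_i^2 / H_ii
  = (2.9447)^2/2 + (-7.9776)^2/8 + (2.5941)^2/10
  = 4.3356 + 7.9553 + 0.6729 = 12.9638
Step 3: Objective decrease = 0.5 * g^T H^(-1) g = 6.4819


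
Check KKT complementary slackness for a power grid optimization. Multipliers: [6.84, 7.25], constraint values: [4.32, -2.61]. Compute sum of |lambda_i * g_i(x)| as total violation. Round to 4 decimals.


KKT complementary slackness check:
lambda_1 * g_1 = 6.84 * 4.32 = 29.5488
lambda_2 * g_2 = 7.25 * -2.61 = -18.9225
Total violation = 29.5488 + 18.9225 = 48.4713


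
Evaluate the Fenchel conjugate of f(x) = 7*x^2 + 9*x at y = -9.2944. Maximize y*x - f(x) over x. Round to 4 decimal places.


f*(y) = sup_x {y*x - a*x^2 - b*x} = sup_x {(y-b)*x - a*x^2}
FOC: (y - b) - 2a*x = 0 => x* = (y - b)/(2a)
x* = (-9.2944 - 9)/(2*7) = -1.3067
f*(-9.2944) = (y-b)^2/(4a) = (-9.2944 - 9)^2/(4*7)
= 334.6851/28 = 11.953


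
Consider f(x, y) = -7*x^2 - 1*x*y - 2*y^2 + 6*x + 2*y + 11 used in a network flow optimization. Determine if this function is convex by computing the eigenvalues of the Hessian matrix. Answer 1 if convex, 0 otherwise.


The Hessian of f(x,y) = -7*x^2 - 1*x*y - 2*y^2 + 6*x + 2*y + 11 is:
H = [[-14, -1], [-1, -4]]
Trace = -14 - 4 = -18
Determinant = -14*-4 - (-1)^2 = 55
Discriminant = (-18)^2 - 4*55 = 104.0
Eigenvalues: lambda_1 = -14.099, lambda_2 = -3.901
The function is not convex.

0


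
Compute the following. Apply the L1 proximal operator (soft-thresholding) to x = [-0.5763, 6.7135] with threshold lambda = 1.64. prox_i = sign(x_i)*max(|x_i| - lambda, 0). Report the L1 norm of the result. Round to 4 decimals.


Soft-thresholding with lambda = 1.64:
prox(-0.5763) = sign(-0.5763)*max(|-0.5763| - 1.64, 0) = 0.0
prox(6.7135) = sign(6.7135)*max(|6.7135| - 1.64, 0) = 5.0735
prox(x) = [0.0, 5.0735]
||prox(x)||_1 = 0.0 + 5.0735 = 5.0735


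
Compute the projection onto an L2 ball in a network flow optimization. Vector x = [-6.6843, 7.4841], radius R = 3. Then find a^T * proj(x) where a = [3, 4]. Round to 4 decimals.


Step 1: Compute ||x|| (intermediates to 6 decimals).
||x|| = sqrt((-6.6843)^2 + 7.4841^2) = 10.034521
Step 2: Project.
Since ||x|| > R, scale = R/||x|| = 3/10.034521 = 0.298968, proj(x) = scale * x
proj(x) = [-1.998392, 2.237506]
Step 3: Dot product.
a^T * proj(x) = 3*(-1.998392) + 4*2.237506 = 2.9548


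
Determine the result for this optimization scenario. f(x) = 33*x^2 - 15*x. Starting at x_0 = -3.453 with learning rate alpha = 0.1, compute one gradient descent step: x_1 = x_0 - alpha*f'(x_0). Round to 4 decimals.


We compute the gradient at x_0 and apply the update.
f'(x) = 66*x - 15
f'(-3.453) = 66*-3.453 - 15 = -242.898
x_1 = -3.453 - 0.1*-242.898 = 20.8368


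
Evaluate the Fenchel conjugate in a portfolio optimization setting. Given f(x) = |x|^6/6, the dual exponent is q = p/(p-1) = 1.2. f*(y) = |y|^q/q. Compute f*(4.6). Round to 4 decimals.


The conjugate exponent q satisfies 1/p + 1/q = 1.
p = 6, so q = 6/(6 - 1) = 1.2
|y|^q = 4.6^1.2 = 6.2418
f*(4.6) = 6.2418 / 1.2 = 5.2015


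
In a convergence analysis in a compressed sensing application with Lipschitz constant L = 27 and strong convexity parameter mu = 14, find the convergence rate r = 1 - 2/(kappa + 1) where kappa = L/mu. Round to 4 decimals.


Step 1: Compute the condition number.
kappa = L/mu = 27/14 = 1.9286
Step 2: Compute the convergence rate.
r = 1 - 2/(kappa + 1) = 1 - 2*mu/(L + mu) = (L - mu)/(L + mu) = 13/41 = 0.3171


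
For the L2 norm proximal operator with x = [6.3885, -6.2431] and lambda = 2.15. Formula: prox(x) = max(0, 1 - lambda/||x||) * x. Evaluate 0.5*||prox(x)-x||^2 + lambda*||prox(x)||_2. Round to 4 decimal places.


Step 1: Compute ||x||.
||x|| = 8.9325
Step 2: Compute scaling factor.
scale = max(0, 1 - 2.15/8.9325) = 0.7593
Step 3: prox(x) = [4.8508, -4.7404]
||prox(x)|| = 6.7825
Step 4: Proximal objective.
0.5*||prox-x||^2 = 2.3113
lambda*||prox|| = 14.5824
Total = 16.8936


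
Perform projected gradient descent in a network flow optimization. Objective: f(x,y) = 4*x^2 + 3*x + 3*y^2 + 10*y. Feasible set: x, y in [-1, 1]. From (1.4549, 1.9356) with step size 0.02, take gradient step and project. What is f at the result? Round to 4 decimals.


Step 1: Compute gradient at (1.4549, 1.9356).
grad_x = 2*4*1.4549 + 3 = 14.6392
grad_y = 2*3*1.9356 + 10 = 21.6136
Step 2: Gradient step.
x_raw = 1.4549 - 0.02*14.6392 = 1.1621
y_raw = 1.9356 - 0.02*21.6136 = 1.5033
Step 3: Project onto [-1, 1].
x_proj = clip(1.1621) = 1.0
y_proj = clip(1.5033) = 1.0
Step 4: Evaluate f.
f(1.0, 1.0) = 20.0


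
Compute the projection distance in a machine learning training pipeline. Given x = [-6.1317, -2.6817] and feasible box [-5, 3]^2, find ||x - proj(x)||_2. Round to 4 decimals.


Project each component onto [-5, 3].
clip(-6.1317) = -5.0, clip(-2.6817) = -2.6817
Projection = [-5.0, -2.6817]
Squared diffs: [1.2807, 0.0]
Distance = sqrt(1.2807) = 1.1317


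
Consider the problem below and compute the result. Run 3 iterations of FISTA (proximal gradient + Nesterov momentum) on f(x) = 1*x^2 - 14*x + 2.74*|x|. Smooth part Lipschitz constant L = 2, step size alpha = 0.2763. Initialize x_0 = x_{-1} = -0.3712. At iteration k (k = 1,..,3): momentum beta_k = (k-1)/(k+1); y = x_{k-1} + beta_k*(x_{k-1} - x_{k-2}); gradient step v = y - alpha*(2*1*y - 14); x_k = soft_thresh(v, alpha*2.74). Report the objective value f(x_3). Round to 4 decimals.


FISTA on f(x) = 1*x^2 - 14*x + 2.74*|x|
L = 2, alpha = 0.2763
Iteration 1: beta = 0.0, y = -0.3712 + 0.0*(-0.3712 + 0.3712) = -0.3712
  grad(y) = -14.7424, v = y - alpha*grad = 3.7021
  prox(v) = soft_thresh(3.7021, 0.7571) = 2.9451
Iteration 2: beta = 0.3333, y = 2.9451 + 0.3333*(2.9451 + 0.3712) = 4.0505
  grad(y) = -5.899, v = y - alpha*grad = 5.6804
  prox(v) = soft_thresh(5.6804, 0.7571) = 4.9233
Iteration 3: beta = 0.5, y = 4.9233 + 0.5*(4.9233 - 2.9451) = 5.9125
  grad(y) = -2.1751, v = y - alpha*grad = 6.5134
  prox(v) = soft_thresh(6.5134, 0.7571) = 5.7564
f(x_3) = 1*5.7564^2 - 14*5.7564 + 2.74*|5.7564| = -31.6809


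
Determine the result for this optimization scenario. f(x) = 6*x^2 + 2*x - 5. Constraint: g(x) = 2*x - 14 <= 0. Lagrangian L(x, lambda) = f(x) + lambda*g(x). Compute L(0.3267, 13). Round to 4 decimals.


Step 1: Evaluate f(x).
f(0.3267) = 6*0.3267^2 + 2*0.3267 - 5 = -3.7062
Step 2: Evaluate g(x).
g(0.3267) = 2*0.3267 - 14 = -13.3466
Step 3: Compute Lagrangian.
L = -3.7062 + 13*-13.3466 = -177.212


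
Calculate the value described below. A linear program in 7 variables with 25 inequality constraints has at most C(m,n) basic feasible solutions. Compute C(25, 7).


Each vertex corresponds to some choice of n active constraints out of m, so the number of vertices is at most C(m, n) = m! / (n!(m-n)!).
m = 25, n = 7
Numerator: 25 * 24 * 23 * 22 * 21 * 20 * 19
Denominator: 7! = 5040
C(25, 7) = 480700


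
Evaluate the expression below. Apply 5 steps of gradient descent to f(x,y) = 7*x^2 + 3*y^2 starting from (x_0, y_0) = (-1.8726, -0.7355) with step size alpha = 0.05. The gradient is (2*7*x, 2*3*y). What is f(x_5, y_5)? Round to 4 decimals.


Gradient descent on f(x,y) = 7*x^2 + 3*y^2.
Starting point: (-1.8726, -0.7355), alpha = 0.05
Step 1: grad_x = 2*7*-1.8726 = -26.2164, grad_y = 2*3*-0.7355 = -4.413
  x_1 = -1.8726 - 0.05*-26.2164 = -0.5618
  y_1 = -0.7355 - 0.05*-4.413 = -0.5149
Step 2: grad_x = 2*7*-0.5618 = -7.8649, grad_y = 2*3*-0.5149 = -3.0891
  x_2 = -0.5618 - 0.05*-7.8649 = -0.1685
  y_2 = -0.5149 - 0.05*-3.0891 = -0.3604
Step 3: grad_x = 2*7*-0.1685 = -2.3595, grad_y = 2*3*-0.3604 = -2.1624
  x_3 = -0.1685 - 0.05*-2.3595 = -0.0506
  y_3 = -0.3604 - 0.05*-2.1624 = -0.2523
Step 4: grad_x = 2*7*-0.0506 = -0.7078, grad_y = 2*3*-0.2523 = -1.5137
  x_4 = -0.0506 - 0.05*-0.7078 = -0.0152
  y_4 = -0.2523 - 0.05*-1.5137 = -0.1766
Step 5: grad_x = 2*7*-0.0152 = -0.2124, grad_y = 2*3*-0.1766 = -1.0596
  x_5 = -0.0152 - 0.05*-0.2124 = -0.0046
  y_5 = -0.1766 - 0.05*-1.0596 = -0.1236
f(-0.0046, -0.1236) = 7*(-0.0046)^2 + 3*(-0.1236)^2 = 0.046


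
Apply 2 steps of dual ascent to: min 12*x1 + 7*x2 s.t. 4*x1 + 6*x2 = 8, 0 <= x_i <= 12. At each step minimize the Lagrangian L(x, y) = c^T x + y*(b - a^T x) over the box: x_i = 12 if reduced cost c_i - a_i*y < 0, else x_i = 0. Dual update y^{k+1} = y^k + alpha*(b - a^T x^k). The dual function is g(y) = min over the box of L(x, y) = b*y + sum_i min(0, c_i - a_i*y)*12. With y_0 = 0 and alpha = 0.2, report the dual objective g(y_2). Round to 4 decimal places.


Dual ascent for LP: min 12*x1 + 7*x2, 4*x1 + 6*x2 = 8, 0 <= x_i <= 12
Step 1: y^k = 0.0, reduced costs: (12.0, 7.0)
  x^k = (0.0, 0.0), subgradient = b - a^T x = 8.0
  y^{k+1} = 0.0 + 0.2*8.0 = 1.6
Step 2: y^k = 1.6, reduced costs: (5.6, -2.6)
  x^k = (0.0, 12.0), subgradient = b - a^T x = -64.0
  y^{k+1} = 1.6 + 0.2*-64.0 = -11.2
Dual objective at y_2 = -11.2: reduced costs (56.8, 74.2), box minimizer x = (0.0, 0.0)
g(y_2) = b*y + (c1 - a1*y)*x1 + (c2 - a2*y)*x2 = 8*(-11.2) + 56.8*0.0 + 74.2*0.0 = -89.6 + 0.0 + 0.0 = -89.6


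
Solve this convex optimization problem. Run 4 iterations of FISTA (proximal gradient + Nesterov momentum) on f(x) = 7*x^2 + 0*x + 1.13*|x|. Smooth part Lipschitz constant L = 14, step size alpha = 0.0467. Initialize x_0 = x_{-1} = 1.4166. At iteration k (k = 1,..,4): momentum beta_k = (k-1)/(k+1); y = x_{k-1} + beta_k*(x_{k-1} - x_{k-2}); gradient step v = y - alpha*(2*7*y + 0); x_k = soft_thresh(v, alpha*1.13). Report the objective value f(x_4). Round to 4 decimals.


FISTA on f(x) = 7*x^2 + 0*x + 1.13*|x|
L = 14, alpha = 0.0467
Iteration 1: beta = 0.0, y = 1.4166 + 0.0*(1.4166 - 1.4166) = 1.4166
  grad(y) = 19.8324, v = y - alpha*grad = 0.4904
  prox(v) = soft_thresh(0.4904, 0.0528) = 0.4377
Iteration 2: beta = 0.3333, y = 0.4377 + 0.3333*(0.4377 - 1.4166) = 0.1113
  grad(y) = 1.5588, v = y - alpha*grad = 0.0385
  prox(v) = soft_thresh(0.0385, 0.0528) = 0.0
Iteration 3: beta = 0.5, y = 0.0 + 0.5*(0.0 - 0.4377) = -0.2188
  grad(y) = -3.0636, v = y - alpha*grad = -0.0758
  prox(v) = soft_thresh(-0.0758, 0.0528) = -0.023
Iteration 4: beta = 0.6, y = -0.023 + 0.6*(-0.023 - 0.0) = -0.0368
  grad(y) = -0.5149, v = y - alpha*grad = -0.0127
  prox(v) = soft_thresh(-0.0127, 0.0528) = 0.0
f(x_4) = 7*0.0^2 + 0*0.0 + 1.13*|0.0| = 0.0


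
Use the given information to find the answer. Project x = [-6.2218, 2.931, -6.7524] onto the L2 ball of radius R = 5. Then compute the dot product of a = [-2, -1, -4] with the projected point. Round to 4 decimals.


Step 1: Compute ||x|| (intermediates to 6 decimals).
||x|| = sqrt((-6.2218)^2 + 2.931^2 + (-6.7524)^2) = 9.638281
Step 2: Project.
Since ||x|| > R, scale = R/||x|| = 5/9.638281 = 0.518765, proj(x) = scale * x
proj(x) = [-3.227652, 1.5205, -3.502909]
Step 3: Dot product.
a^T * proj(x) = -2*(-3.227652) - 1*1.5205 - 4*(-3.502909) = 18.9464


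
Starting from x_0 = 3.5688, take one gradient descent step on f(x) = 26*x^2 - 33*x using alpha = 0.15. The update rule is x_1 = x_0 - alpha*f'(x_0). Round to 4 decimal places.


We compute the gradient at x_0 and apply the update.
f'(x) = 52*x - 33
f'(3.5688) = 52*3.5688 - 33 = 152.5776
x_1 = 3.5688 - 0.15*152.5776 = -19.3178


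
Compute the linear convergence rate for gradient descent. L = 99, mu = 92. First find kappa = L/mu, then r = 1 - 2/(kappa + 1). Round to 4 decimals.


Step 1: Compute the condition number.
kappa = L/mu = 99/92 = 1.0761
Step 2: Compute the convergence rate.
r = 1 - 2/(kappa + 1) = 1 - 2*mu/(L + mu) = (L - mu)/(L + mu) = 7/191 = 0.0366


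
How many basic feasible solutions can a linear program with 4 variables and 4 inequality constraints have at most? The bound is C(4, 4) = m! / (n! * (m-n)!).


Each vertex corresponds to some choice of n active constraints out of m, so the number of vertices is at most C(m, n) = m! / (n!(m-n)!).
m = 4, n = 4
Numerator: 4 * 3 * 2 * 1
Denominator: 4! = 24
C(4, 4) = 1


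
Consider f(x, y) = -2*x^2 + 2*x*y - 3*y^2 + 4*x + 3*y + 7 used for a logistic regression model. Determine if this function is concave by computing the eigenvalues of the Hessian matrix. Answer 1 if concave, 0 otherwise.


The Hessian of f(x,y) = -2*x^2 + 2*x*y - 3*y^2 + 4*x + 3*y + 7 is:
H = [[-4, 2], [2, -6]]
Trace = -4 - 6 = -10
Determinant = -4*-6 - (2)^2 = 20
Discriminant = (-10)^2 - 4*20 = 20.0
Eigenvalues: lambda_1 = -7.2361, lambda_2 = -2.7639
The function is concave.

1


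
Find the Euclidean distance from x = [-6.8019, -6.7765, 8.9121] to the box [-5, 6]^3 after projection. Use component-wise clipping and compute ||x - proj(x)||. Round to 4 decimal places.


Project each component onto [-5, 6].
clip(-6.8019) = -5.0, clip(-6.7765) = -5.0, clip(8.9121) = 6.0
Projection = [-5.0, -5.0, 6.0]
Squared diffs: [3.2468, 3.156, 8.4803]
Distance = sqrt(14.8831) = 3.8579


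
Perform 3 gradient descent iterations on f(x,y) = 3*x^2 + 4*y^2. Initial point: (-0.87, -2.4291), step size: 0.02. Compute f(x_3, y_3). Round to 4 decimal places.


Gradient descent on f(x,y) = 3*x^2 + 4*y^2.
Starting point: (-0.87, -2.4291), alpha = 0.02
Step 1: grad_x = 2*3*-0.87 = -5.22, grad_y = 2*4*-2.4291 = -19.4328
  x_1 = -0.87 - 0.02*-5.22 = -0.7656
  y_1 = -2.4291 - 0.02*-19.4328 = -2.0404
Step 2: grad_x = 2*3*-0.7656 = -4.5936, grad_y = 2*4*-2.0404 = -16.3236
  x_2 = -0.7656 - 0.02*-4.5936 = -0.6737
  y_2 = -2.0404 - 0.02*-16.3236 = -1.714
Step 3: grad_x = 2*3*-0.6737 = -4.0424, grad_y = 2*4*-1.714 = -13.7118
  x_3 = -0.6737 - 0.02*-4.0424 = -0.5929
  y_3 = -1.714 - 0.02*-13.7118 = -1.4397
f(-0.5929, -1.4397) = 3*(-0.5929)^2 + 4*(-1.4397)^2 = 9.3459
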